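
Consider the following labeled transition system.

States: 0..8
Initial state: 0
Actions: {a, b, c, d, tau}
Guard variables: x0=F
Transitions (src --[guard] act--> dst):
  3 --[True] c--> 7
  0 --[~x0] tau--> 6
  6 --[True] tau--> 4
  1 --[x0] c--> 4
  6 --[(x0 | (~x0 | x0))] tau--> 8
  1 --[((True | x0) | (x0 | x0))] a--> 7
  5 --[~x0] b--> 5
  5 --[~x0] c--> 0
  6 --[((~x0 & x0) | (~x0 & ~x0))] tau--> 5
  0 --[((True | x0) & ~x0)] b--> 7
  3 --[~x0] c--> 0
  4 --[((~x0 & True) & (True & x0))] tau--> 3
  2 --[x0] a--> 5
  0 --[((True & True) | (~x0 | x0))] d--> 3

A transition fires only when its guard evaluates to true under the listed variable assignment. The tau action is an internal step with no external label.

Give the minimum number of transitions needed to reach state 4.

Answer: 2

Trace:
BFS to 4:
  depth 0: {0}
  depth 1: {3,6,7}
  depth 2: {4,5,8}
first hit 4 at d=2 via tau·tau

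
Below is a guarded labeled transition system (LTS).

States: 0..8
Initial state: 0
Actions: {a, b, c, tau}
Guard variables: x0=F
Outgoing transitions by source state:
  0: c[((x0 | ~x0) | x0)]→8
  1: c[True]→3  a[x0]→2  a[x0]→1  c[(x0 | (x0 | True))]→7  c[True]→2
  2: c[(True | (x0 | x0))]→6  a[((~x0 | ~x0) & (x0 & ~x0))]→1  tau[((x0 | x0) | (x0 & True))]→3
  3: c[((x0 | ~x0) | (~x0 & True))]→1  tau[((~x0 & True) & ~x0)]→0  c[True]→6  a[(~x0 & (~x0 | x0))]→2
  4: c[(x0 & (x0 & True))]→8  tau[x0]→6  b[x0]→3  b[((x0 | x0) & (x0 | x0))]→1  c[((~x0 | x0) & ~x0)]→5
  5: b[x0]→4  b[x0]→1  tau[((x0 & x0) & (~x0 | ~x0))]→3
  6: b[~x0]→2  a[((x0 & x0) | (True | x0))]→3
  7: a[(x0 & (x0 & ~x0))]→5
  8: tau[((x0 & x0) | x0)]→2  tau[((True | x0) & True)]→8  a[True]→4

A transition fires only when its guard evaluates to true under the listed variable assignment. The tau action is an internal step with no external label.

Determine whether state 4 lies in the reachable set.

Guard filter leaves 14 enabled edge(s).
Layer 0: {0}
Layer 1: {8}  now seen {0,8}
Layer 2: {4}  now seen {0,4,8}
Layer 3: {5}  now seen {0,4,5,8}
R = {0,4,5,8}
trace reaching 4: c·a

Answer: REACHABLE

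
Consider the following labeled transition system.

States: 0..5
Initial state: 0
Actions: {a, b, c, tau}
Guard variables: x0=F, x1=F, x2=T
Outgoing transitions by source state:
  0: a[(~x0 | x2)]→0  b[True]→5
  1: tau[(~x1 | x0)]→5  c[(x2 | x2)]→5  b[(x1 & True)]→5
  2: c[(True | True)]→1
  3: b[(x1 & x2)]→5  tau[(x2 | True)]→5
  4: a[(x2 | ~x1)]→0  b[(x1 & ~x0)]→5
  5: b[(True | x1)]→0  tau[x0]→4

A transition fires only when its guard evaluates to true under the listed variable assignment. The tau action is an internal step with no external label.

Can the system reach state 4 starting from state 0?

Answer: UNREACHABLE

Analysis:
After dropping false guards: 8 live edges.
L0 = {0}
L1 = {5}  now seen {0,5}
R = {0,5}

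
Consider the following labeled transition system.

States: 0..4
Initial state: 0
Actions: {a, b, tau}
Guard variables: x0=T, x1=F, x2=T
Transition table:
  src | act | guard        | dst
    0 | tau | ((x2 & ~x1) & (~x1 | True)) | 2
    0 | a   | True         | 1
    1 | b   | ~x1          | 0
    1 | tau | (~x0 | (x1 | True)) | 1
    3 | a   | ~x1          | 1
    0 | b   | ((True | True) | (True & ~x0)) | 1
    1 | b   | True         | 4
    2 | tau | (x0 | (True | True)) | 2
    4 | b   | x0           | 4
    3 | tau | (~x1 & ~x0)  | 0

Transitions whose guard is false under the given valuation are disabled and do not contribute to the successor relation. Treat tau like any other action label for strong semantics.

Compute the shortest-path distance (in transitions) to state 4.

Answer: 2

Analysis:
Layered search for 4:
  Layer 0: {0}
  Layer 1: {1,2}
  Layer 2: {4}
4 enters at depth 2; path a·b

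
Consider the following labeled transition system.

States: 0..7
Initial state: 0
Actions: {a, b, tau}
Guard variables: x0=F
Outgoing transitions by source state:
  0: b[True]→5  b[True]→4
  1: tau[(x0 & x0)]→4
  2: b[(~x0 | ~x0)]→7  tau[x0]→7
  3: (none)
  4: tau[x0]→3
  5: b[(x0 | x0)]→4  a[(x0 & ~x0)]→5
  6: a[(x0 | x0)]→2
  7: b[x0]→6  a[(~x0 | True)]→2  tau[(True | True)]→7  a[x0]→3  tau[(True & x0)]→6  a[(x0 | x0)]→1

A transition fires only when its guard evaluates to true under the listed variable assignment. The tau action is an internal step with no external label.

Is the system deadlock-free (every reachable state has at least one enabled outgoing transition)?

Answer: DEADLOCK at state 4

Analysis:
Reach set: {0,4,5}
  0: b→4  b→5  [2 exit(s)]
  4: ∅  [STUCK]
  5: ∅  [STUCK]
trace reaching 4: b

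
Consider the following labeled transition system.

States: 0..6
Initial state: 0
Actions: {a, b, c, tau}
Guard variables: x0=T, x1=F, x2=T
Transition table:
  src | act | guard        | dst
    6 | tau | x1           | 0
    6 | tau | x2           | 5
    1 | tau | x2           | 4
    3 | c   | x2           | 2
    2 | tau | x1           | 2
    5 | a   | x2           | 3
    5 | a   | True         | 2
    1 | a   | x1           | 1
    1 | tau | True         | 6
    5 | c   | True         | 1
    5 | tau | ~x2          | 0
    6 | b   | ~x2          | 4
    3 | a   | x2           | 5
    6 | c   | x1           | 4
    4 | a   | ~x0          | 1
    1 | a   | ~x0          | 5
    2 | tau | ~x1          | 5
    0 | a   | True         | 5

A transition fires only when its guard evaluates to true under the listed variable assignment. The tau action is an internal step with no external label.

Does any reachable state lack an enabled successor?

Reach set: {0,1,2,3,4,5,6}
  0: a→5  [deg 1]
  1: tau→4  tau→6  [deg 2]
  2: tau→5  [deg 1]
  3: a→5  c→2  [deg 2]
  4: ∅  [no exit]
  5: a→2  a→3  c→1  [deg 3]
  6: tau→5  [deg 1]
trace reaching 4: a·c·tau

Answer: DEADLOCK at state 4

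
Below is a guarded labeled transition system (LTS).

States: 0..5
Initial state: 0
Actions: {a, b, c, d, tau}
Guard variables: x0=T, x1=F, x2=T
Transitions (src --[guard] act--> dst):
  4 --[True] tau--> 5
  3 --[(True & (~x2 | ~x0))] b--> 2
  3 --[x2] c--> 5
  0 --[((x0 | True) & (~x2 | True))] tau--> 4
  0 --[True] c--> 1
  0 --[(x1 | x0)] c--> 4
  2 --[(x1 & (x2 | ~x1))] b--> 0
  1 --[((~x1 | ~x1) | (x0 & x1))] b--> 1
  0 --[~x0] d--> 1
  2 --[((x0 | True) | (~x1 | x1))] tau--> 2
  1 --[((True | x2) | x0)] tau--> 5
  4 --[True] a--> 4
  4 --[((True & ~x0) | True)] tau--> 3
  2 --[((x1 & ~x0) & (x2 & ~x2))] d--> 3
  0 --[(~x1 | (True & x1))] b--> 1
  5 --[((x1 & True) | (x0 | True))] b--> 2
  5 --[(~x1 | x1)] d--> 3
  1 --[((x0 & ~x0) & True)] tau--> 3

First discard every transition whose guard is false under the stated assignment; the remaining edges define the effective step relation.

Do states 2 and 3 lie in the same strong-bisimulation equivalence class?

Answer: NOT BISIMILAR

Trace:
Bisimulation quotient by refinement:
  P[0] = {{0,1,2,3,4,5}}
  P[1] = {{0},{1},{2},{3},{4},{5}}
stable after 2 split(s): 6 block(s)
2∈{2}, 3∈{3}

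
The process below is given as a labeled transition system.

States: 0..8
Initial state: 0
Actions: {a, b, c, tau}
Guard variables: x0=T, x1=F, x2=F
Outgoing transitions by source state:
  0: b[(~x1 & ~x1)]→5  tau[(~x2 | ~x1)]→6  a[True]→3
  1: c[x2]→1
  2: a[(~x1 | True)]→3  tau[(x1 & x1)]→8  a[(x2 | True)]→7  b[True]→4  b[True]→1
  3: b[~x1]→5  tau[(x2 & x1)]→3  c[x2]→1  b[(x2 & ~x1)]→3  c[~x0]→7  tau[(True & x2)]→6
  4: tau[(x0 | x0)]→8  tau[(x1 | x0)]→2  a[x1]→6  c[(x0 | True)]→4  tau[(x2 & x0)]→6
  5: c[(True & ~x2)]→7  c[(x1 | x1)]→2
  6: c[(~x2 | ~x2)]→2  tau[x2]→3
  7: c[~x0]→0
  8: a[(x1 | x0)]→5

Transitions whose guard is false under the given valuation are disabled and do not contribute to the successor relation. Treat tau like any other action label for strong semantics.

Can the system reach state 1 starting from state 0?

Answer: REACHABLE

Analysis:
14 transition(s) survive guard evaluation.
L0 = {0}
L1 = {3,5,6}  now seen {0,3,5,6}
L2 = {2,7}  now seen {0,2,3,5,6,7}
L3 = {1,4}  now seen {0,1,2,3,4,5,6,7}
L4 = {8}  now seen {0,1,2,3,4,5,6,7,8}
Reach set: {0,1,2,3,4,5,6,7,8}
Path to 1: tau·c·b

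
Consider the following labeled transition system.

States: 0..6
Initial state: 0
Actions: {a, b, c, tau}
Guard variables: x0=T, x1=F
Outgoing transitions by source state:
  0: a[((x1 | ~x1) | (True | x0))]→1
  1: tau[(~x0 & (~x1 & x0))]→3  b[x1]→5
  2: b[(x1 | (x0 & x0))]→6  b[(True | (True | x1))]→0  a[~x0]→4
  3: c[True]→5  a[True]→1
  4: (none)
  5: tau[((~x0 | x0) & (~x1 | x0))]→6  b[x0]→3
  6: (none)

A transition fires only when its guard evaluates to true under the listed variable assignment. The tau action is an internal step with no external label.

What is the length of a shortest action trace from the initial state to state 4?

Breadth-first toward 4:
  depth 0: {0}
  depth 1: {1}
4 never appears.

Answer: UNREACHABLE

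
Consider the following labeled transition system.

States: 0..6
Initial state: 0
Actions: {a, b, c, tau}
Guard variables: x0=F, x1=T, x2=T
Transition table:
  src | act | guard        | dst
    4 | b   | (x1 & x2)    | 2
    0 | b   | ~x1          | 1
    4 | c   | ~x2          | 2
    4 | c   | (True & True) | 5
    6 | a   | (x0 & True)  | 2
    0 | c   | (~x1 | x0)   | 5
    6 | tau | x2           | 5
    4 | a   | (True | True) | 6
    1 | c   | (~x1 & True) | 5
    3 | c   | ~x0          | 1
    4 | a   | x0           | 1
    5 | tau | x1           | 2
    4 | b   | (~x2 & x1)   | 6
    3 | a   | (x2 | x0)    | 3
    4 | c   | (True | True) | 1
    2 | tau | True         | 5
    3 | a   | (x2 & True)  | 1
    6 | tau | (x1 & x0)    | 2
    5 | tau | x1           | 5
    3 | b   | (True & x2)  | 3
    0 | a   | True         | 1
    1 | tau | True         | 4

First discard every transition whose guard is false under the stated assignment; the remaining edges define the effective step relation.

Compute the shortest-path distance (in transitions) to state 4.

Answer: 2

Trace:
Breadth-first toward 4:
  L0 = {0}
  L1 = {1}
  L2 = {4}
depth(4)=2, e.g. a·tau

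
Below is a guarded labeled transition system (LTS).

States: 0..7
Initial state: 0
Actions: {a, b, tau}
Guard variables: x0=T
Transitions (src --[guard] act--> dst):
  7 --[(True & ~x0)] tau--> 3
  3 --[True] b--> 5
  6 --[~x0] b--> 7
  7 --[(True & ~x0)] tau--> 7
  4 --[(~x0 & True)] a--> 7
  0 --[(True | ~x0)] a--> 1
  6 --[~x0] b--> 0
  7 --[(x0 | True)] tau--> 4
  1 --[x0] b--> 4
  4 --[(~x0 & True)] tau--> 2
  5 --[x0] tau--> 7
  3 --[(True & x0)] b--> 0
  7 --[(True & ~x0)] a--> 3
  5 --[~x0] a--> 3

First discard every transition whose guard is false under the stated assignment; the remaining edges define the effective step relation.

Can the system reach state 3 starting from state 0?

Answer: UNREACHABLE

Trace:
After dropping false guards: 6 live edges.
L0 = {0}
L1 = {1}  now seen {0,1}
L2 = {4}  now seen {0,1,4}
Reachable = {0,1,4}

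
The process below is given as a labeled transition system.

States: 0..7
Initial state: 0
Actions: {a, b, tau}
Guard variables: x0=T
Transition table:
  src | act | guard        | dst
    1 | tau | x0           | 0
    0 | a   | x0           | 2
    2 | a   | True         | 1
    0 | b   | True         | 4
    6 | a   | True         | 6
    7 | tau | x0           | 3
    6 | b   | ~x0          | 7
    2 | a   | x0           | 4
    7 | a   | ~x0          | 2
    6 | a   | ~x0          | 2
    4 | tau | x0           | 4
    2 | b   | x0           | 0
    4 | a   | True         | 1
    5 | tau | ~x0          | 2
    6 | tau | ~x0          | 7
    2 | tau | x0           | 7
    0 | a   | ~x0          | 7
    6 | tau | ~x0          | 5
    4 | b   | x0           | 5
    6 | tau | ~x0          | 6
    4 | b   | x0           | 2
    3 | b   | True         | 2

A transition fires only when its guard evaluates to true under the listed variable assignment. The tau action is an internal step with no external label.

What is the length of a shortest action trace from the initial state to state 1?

Layered search for 1:
  L0 = {0}
  L1 = {2,4}
  L2 = {1,5,7}
first hit 1 at d=2 via a·a

Answer: 2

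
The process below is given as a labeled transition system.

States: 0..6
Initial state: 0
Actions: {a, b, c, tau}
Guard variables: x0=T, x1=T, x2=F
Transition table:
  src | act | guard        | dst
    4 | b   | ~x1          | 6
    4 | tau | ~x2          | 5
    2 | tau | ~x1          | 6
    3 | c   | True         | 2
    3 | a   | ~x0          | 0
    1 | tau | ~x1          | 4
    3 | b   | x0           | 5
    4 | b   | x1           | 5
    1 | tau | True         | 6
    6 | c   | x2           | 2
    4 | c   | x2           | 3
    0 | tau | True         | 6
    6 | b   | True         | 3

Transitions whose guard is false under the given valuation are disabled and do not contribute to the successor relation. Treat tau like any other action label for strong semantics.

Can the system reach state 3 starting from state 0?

7 transition(s) survive guard evaluation.
L0 = {0}
L1 = {6}  cumulative {0,6}
L2 = {3}  cumulative {0,3,6}
L3 = {2,5}  cumulative {0,2,3,5,6}
Reach set: {0,2,3,5,6}
witness 3: tau·b

Answer: REACHABLE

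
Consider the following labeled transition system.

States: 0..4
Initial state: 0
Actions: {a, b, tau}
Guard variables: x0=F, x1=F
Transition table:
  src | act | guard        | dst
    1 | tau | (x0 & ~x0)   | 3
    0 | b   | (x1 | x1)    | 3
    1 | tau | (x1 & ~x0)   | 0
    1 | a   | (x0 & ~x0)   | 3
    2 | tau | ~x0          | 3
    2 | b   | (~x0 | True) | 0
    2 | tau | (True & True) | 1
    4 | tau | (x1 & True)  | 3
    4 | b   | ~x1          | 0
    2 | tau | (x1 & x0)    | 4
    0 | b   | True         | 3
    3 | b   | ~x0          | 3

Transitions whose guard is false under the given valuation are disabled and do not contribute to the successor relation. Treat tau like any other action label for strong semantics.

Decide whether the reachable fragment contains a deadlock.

Reachable = {0,3}
  0: b→3  [deg 1]
  3: b→3  [deg 1]

Answer: DEADLOCK-FREE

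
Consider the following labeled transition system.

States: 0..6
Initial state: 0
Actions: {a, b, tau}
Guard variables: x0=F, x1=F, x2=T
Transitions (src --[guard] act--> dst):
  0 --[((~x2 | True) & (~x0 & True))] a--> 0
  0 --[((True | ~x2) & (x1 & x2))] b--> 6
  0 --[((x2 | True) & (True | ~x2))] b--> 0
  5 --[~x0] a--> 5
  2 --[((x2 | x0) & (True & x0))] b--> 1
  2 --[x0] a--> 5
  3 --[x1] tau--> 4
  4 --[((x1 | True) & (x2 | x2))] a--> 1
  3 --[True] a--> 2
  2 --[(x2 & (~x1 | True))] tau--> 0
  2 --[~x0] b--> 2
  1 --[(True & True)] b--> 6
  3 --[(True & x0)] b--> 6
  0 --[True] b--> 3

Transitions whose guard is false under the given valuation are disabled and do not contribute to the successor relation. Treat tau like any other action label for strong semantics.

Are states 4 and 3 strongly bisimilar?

Refine partition for ~:
  π0 = {{0,1,2,3,4,5,6}}
  π1 = {{0},{1},{2},{3,4,5},{6}}
  π2 = {{0},{1},{2},{3},{4},{5},{6}}
stable after 3 split(s): 7 block(s)
class of 4: {4}; class of 3: {3}

Answer: NOT BISIMILAR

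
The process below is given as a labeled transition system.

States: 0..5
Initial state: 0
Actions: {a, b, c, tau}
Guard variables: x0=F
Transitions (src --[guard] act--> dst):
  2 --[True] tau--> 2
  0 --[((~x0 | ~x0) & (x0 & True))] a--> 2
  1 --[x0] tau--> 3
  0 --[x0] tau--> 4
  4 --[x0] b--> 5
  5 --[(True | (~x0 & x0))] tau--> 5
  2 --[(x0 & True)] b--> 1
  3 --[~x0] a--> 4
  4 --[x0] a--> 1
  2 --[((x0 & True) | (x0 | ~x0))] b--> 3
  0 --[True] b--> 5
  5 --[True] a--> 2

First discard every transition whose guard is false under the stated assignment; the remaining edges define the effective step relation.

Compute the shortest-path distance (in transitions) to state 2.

Answer: 2

Analysis:
Breadth-first toward 2:
  depth 0: {0}
  depth 1: {5}
  depth 2: {2}
depth(2)=2, e.g. b·a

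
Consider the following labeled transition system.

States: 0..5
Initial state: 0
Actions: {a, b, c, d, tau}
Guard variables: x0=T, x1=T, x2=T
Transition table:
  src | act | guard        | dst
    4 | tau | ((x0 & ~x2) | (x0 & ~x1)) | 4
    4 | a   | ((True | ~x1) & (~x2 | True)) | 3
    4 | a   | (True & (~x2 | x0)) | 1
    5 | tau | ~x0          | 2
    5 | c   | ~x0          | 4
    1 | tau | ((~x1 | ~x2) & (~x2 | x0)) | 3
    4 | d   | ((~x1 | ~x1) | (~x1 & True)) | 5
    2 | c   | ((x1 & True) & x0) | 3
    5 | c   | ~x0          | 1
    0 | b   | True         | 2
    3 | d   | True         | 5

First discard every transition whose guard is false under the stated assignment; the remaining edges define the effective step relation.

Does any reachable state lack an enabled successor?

R = {0,2,3,5}
  0: b→2  [deg 1]
  2: c→3  [deg 1]
  3: d→5  [deg 1]
  5: ∅  [STUCK]
witness 5: b·c·d

Answer: DEADLOCK at state 5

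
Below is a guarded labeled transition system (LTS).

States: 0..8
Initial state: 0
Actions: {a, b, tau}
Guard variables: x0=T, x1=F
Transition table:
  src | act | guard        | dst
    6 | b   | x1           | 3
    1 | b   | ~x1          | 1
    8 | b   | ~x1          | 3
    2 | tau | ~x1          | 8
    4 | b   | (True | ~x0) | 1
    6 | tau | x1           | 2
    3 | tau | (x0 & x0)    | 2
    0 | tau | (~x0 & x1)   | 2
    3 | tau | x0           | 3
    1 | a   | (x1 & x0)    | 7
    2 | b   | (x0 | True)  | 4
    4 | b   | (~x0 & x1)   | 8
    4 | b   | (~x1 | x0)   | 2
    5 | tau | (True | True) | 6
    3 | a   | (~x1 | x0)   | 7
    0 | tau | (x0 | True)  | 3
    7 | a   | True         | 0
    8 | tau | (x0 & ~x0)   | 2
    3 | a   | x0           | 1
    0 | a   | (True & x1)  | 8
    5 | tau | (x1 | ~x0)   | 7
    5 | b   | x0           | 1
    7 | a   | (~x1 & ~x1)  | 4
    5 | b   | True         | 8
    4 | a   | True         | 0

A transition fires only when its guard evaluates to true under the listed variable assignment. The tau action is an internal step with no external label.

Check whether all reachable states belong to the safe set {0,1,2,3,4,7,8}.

Allowed set {0,1,2,3,4,7,8}
Reachable = {0,1,2,3,4,7,8}
  0: ok
  1: ok
  2: ok
  3: ok
  4: ok
  7: ok
  8: ok

Answer: INVARIANT HOLDS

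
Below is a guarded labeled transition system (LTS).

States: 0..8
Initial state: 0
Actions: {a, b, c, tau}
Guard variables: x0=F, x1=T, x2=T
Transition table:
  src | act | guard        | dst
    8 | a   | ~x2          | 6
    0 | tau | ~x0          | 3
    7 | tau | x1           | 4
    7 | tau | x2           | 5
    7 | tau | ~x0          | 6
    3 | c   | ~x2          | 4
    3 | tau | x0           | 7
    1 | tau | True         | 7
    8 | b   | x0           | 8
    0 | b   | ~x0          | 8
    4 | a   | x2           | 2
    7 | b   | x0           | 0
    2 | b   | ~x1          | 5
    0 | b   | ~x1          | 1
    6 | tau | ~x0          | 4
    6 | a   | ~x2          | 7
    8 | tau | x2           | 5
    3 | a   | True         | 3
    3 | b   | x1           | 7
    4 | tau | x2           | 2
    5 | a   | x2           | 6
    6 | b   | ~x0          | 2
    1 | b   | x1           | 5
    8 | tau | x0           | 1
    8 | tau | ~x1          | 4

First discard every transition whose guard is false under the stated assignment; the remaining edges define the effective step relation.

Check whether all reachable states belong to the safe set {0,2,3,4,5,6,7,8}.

Safe = {0,2,3,4,5,6,7,8}
R = {0,2,3,4,5,6,7,8}
  0: ✓
  2: ✓
  3: ✓
  4: ✓
  5: ✓
  6: ✓
  7: ✓
  8: ✓

Answer: INVARIANT HOLDS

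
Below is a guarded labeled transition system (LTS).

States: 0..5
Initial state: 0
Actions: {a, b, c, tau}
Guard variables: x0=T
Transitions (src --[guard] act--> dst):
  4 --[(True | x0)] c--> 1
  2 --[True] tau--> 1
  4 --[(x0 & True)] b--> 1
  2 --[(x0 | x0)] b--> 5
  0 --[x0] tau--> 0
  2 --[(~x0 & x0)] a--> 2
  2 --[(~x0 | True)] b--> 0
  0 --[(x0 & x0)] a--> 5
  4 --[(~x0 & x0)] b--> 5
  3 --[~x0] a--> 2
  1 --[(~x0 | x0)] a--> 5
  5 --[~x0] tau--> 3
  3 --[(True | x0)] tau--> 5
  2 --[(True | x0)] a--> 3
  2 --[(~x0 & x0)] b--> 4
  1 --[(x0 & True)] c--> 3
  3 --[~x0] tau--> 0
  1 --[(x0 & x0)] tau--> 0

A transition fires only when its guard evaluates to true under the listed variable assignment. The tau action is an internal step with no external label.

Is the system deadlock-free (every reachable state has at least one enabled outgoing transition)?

Reach set: {0,5}
  0: a→5  tau→0  [2 exit(s)]
  5: ∅  [STUCK]
Path to 5: a

Answer: DEADLOCK at state 5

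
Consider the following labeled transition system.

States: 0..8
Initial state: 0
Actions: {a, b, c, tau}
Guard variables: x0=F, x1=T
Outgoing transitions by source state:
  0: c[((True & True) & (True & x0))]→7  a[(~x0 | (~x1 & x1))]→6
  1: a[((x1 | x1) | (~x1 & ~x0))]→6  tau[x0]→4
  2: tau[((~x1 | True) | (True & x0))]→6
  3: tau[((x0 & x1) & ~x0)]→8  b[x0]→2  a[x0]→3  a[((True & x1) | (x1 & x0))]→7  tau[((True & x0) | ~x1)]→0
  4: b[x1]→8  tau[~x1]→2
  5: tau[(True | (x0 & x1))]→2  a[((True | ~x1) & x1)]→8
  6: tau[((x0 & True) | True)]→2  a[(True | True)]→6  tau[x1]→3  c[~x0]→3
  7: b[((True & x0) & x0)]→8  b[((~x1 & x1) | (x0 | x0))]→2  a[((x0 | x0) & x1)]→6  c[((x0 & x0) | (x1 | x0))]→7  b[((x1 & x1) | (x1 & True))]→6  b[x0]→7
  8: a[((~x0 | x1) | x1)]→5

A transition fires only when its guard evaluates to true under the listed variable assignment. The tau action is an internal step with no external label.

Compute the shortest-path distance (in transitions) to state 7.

Answer: 3

Trace:
Breadth-first toward 7:
  L0 = {0}
  L1 = {6}
  L2 = {2,3}
  L3 = {7}
first hit 7 at d=3 via a·c·a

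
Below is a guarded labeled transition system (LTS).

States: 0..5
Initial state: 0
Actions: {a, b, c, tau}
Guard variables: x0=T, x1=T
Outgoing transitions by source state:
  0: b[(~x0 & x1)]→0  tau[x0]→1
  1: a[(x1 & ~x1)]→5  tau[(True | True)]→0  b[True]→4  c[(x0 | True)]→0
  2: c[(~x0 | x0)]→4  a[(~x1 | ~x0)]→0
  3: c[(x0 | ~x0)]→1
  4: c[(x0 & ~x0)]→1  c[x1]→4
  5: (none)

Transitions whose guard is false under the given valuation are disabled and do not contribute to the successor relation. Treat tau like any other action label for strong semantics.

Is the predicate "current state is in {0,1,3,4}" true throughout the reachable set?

Answer: INVARIANT HOLDS

Trace:
Safe = {0,1,3,4}
R = {0,1,4}
  0: ✓
  1: ✓
  4: ✓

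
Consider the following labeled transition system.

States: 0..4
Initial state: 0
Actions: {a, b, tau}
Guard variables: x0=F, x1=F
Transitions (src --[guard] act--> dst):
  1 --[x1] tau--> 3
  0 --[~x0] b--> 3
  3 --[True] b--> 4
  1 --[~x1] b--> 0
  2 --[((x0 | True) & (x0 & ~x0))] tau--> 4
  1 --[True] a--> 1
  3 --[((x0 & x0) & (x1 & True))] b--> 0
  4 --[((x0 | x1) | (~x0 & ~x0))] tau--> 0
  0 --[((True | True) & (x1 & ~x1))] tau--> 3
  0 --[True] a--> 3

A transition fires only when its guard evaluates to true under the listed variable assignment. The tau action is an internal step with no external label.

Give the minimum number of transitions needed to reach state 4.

Answer: 2

Trace:
BFS to 4:
  depth 0: {0}
  depth 1: {3}
  depth 2: {4}
4 enters at depth 2; path a·b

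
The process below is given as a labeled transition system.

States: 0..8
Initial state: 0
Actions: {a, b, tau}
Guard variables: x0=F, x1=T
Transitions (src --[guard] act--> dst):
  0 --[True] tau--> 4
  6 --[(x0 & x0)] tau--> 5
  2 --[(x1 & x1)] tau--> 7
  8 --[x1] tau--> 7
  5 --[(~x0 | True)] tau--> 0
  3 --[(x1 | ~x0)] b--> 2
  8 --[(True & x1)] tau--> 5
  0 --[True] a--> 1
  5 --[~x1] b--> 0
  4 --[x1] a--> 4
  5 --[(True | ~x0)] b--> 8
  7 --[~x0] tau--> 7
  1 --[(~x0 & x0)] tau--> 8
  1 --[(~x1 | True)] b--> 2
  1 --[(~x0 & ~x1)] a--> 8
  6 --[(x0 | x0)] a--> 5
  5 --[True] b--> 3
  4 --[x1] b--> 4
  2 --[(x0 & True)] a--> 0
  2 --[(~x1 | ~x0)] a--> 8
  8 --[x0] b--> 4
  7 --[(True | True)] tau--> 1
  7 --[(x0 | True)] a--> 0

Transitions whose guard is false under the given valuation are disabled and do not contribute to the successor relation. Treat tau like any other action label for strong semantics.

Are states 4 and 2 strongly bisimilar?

Answer: NOT BISIMILAR

Working:
Bisimulation quotient by refinement:
  π0 = {{0,1,2,3,4,5,6,7,8}}
  π1 = {{0,2,7},{1,3},{4},{5},{6},{8}}
  π2 = {{0},{1,3},{2},{4},{5},{6},{7},{8}}
8 equivalence class(es) (converged in 3)
4∈{4}, 2∈{2}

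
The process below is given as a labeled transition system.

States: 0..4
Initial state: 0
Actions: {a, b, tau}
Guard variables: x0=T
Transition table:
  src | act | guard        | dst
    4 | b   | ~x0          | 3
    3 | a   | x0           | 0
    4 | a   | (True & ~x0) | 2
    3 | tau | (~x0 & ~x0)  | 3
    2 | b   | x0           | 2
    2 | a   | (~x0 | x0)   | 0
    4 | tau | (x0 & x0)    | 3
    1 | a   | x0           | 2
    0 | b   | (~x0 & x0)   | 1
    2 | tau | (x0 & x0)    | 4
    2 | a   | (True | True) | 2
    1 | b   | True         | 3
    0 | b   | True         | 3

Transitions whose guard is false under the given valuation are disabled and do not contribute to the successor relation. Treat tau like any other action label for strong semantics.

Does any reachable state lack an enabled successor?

Answer: DEADLOCK-FREE

Trace:
R = {0,3}
  0: b→3  [deg 1]
  3: a→0  [deg 1]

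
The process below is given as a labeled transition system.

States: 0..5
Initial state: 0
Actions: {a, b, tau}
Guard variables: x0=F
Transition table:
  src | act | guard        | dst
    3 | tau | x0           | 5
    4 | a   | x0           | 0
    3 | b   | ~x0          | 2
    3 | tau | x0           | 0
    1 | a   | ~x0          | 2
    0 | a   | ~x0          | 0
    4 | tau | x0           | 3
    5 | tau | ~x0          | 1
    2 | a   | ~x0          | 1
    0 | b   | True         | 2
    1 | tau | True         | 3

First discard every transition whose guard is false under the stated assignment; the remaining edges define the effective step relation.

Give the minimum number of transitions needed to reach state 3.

Answer: 3

Trace:
Breadth-first toward 3:
  depth 0: {0}
  depth 1: {2}
  depth 2: {1}
  depth 3: {3}
depth(3)=3, e.g. b·a·tau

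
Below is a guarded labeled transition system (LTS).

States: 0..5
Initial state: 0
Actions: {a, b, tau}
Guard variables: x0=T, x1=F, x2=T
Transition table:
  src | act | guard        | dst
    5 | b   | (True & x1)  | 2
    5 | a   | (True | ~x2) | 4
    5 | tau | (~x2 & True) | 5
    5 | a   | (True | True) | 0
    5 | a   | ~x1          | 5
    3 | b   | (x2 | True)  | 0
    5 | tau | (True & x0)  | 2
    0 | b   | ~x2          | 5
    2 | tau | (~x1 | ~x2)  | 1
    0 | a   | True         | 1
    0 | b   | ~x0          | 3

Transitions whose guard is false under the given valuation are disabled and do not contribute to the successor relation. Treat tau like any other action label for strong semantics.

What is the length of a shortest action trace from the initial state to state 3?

Answer: UNREACHABLE

Trace:
Breadth-first toward 3:
  Layer 0: {0}
  Layer 1: {1}
3 never appears.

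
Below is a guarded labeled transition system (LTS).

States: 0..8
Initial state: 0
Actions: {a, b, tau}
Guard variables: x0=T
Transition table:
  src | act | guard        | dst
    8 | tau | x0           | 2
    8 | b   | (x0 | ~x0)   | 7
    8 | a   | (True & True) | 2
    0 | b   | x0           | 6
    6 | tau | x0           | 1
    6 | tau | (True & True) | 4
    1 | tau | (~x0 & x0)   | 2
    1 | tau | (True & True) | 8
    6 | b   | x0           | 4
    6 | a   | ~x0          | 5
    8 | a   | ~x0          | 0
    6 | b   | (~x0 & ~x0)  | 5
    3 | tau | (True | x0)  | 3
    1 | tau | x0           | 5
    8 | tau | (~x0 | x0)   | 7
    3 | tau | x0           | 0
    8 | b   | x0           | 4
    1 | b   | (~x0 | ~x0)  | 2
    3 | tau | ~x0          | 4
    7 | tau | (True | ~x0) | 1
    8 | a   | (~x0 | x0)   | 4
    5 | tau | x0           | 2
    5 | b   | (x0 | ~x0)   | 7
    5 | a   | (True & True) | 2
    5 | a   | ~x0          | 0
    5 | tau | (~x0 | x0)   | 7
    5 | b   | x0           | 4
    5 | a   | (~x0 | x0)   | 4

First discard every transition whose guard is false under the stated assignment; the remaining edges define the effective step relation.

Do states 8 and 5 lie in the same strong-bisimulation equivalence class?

Bisimulation quotient by refinement:
  P[0] = {{0,1,2,3,4,5,6,7,8}}
  P[1] = {{0},{1,3,7},{2,4},{5,8},{6}}
  P[2] = {{0},{1},{2,4},{3},{5,8},{6},{7}}
Fixed point at round 3; 7 class(es).
8∈{5,8}, 5∈{5,8}

Answer: BISIMILAR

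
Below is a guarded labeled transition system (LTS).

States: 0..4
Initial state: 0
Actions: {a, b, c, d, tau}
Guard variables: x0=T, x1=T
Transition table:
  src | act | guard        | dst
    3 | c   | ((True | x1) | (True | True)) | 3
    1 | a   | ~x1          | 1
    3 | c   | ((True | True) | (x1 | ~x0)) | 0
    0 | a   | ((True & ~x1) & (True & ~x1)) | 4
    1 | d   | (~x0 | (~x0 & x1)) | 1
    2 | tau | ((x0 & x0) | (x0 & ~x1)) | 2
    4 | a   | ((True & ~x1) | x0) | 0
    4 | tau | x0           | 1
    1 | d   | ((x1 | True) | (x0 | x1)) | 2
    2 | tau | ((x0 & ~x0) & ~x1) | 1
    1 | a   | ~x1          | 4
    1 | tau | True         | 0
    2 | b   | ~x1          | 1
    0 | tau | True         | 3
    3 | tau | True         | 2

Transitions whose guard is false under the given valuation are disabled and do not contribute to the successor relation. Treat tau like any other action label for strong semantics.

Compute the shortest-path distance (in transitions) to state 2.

Answer: 2

Trace:
Breadth-first toward 2:
  depth 0: {0}
  depth 1: {3}
  depth 2: {2}
depth(2)=2, e.g. tau·tau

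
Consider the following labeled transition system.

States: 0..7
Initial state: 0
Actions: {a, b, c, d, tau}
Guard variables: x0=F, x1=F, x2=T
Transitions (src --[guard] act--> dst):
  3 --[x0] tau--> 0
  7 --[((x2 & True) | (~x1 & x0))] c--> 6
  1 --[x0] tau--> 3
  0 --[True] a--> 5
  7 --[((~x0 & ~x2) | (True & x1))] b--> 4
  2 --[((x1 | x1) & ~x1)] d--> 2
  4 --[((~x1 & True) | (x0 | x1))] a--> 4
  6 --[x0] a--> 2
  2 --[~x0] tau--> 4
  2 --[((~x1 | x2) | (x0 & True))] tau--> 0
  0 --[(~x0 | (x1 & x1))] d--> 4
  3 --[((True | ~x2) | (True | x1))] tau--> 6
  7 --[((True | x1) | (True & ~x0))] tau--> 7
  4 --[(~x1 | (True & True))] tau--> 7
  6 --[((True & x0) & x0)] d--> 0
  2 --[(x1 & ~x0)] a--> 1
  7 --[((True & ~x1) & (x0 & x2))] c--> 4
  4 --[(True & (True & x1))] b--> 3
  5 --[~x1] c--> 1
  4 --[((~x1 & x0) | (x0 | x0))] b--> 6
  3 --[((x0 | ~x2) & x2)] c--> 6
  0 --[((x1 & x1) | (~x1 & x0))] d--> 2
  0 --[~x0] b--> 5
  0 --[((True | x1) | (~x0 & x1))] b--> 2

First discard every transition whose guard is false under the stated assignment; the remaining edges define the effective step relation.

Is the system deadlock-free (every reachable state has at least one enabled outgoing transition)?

Reachable = {0,1,2,4,5,6,7}
  0: a→5  b→2  b→5  d→4  [deg 4]
  1: ∅  [deadlock]
  2: tau→0  tau→4  [deg 2]
  4: a→4  tau→7  [deg 2]
  5: c→1  [deg 1]
  6: ∅  [deadlock]
  7: c→6  tau→7  [deg 2]
Path to 1: a·c

Answer: DEADLOCK at state 1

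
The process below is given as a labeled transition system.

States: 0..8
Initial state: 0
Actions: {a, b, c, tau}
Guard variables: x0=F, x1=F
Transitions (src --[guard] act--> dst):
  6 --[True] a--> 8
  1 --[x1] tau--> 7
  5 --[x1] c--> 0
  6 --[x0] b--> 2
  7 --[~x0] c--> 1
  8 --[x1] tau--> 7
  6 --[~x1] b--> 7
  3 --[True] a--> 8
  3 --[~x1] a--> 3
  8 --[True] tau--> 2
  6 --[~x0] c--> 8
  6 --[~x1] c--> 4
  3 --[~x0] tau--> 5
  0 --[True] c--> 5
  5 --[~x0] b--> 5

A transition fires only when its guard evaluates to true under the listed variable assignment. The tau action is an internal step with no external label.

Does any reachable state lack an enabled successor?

R = {0,5}
  0: c→5  [deg 1]
  5: b→5  [deg 1]

Answer: DEADLOCK-FREE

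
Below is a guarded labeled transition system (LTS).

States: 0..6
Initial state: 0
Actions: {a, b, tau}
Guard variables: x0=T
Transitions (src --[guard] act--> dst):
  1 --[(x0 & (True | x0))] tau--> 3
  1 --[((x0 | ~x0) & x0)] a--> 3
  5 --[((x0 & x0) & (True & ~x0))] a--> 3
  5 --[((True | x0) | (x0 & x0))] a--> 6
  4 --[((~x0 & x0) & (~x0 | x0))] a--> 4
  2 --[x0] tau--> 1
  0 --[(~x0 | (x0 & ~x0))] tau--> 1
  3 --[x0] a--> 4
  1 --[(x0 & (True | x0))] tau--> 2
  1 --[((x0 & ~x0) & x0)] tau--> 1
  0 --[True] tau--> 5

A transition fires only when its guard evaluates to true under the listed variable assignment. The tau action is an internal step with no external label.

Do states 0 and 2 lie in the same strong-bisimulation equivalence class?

Answer: NOT BISIMILAR

Working:
Compute ~ classes (split until stable):
  π0 = {{0,1,2,3,4,5,6}}
  π1 = {{0,2},{1},{3,5},{4,6}}
  π2 = {{0},{1},{2},{3,5},{4,6}}
5 equivalence class(es) (converged in 3)
[0]={0}  [2]={2}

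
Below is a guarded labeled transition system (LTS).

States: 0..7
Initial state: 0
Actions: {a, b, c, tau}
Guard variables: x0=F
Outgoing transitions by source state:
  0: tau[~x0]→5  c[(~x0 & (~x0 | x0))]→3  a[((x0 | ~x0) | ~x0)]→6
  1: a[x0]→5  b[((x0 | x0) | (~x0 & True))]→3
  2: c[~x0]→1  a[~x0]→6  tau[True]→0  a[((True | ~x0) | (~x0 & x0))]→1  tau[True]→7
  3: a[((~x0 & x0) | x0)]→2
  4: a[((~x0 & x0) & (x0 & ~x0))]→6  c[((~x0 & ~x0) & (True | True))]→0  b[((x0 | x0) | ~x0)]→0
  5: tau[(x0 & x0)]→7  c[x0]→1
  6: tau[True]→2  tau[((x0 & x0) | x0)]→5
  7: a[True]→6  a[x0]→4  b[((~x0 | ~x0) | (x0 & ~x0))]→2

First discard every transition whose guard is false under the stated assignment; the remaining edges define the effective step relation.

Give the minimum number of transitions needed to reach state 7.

Breadth-first toward 7:
  L0 = {0}
  L1 = {3,5,6}
  L2 = {2}
  L3 = {1,7}
first hit 7 at d=3 via a·tau·tau

Answer: 3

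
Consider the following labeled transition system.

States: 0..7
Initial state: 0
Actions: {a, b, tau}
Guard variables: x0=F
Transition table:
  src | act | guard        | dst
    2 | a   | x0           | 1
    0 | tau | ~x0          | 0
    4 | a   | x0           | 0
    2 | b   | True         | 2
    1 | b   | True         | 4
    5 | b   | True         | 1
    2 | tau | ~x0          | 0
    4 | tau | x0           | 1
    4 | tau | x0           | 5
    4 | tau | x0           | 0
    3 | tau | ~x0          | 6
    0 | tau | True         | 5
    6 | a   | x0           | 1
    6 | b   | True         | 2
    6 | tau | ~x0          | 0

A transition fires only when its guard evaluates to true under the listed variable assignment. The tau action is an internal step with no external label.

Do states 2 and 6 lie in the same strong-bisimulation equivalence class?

Refine partition for ~:
  round 0: {{0,1,2,3,4,5,6,7}}
  round 1: {{0,3},{1,5},{2,6},{4,7}}
  round 2: {{0},{1},{2,6},{3},{4,7},{5}}
Fixed point at round 3; 6 class(es).
[2]={2,6}  [6]={2,6}

Answer: BISIMILAR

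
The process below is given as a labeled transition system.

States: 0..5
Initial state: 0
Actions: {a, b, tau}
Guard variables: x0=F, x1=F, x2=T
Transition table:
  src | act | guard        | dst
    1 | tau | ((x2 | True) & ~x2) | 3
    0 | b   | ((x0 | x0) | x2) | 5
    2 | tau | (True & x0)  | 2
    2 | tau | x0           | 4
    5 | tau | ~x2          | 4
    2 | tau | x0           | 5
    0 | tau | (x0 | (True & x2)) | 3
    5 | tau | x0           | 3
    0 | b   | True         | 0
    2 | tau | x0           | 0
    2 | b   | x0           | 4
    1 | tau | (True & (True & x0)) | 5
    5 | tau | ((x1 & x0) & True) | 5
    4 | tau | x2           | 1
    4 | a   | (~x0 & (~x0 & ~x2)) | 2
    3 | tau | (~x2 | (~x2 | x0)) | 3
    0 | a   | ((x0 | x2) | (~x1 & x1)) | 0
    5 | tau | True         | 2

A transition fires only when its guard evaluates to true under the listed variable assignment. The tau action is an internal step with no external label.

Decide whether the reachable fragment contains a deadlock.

Answer: DEADLOCK at state 2

Analysis:
Reach set: {0,2,3,5}
  0: a→0  b→0  b→5  tau→3  [deg 4]
  2: ∅  [deadlock]
  3: ∅  [deadlock]
  5: tau→2  [deg 1]
Path to 2: b·tau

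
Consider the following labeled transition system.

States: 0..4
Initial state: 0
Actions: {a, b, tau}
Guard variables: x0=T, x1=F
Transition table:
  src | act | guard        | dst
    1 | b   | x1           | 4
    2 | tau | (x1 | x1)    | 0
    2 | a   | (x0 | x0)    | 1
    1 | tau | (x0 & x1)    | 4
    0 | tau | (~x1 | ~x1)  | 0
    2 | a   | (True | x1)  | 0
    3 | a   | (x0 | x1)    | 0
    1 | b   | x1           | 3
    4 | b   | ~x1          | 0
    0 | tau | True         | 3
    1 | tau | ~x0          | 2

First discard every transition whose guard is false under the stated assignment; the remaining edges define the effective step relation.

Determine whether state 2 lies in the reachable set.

6 transition(s) survive guard evaluation.
L0 = {0}
L1 = {3}  total {0,3}
Reach set: {0,3}

Answer: UNREACHABLE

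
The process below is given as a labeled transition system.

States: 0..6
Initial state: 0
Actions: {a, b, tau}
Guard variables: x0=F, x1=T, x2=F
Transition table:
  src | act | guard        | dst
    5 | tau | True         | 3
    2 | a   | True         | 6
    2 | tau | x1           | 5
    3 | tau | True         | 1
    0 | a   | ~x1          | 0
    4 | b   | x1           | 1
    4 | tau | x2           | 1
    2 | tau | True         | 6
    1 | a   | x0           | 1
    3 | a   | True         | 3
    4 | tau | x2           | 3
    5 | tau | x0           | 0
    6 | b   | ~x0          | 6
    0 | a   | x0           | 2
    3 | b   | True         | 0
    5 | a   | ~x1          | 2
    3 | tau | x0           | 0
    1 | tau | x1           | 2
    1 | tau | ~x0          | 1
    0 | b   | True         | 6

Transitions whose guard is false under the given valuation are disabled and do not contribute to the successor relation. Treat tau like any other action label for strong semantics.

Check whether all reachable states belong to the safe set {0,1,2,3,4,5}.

Answer: INVARIANT VIOLATED at state 6

Working:
Allowed set {0,1,2,3,4,5}
R = {0,6}
  0: safe
  6: ✗ unsafe
reach 6 via b — violates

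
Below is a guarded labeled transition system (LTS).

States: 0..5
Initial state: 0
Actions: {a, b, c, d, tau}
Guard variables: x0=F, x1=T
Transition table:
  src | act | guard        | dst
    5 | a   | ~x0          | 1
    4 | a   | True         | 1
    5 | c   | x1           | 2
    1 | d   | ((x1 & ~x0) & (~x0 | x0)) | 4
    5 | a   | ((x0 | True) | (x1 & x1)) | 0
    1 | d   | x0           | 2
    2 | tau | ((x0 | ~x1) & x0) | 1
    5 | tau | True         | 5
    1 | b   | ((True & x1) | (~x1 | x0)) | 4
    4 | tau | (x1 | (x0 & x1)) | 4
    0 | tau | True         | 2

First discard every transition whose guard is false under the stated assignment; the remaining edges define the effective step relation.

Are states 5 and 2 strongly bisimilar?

Refine partition for ~:
  P[0] = {{0,1,2,3,4,5}}
  P[1] = {{0},{1},{2,3},{4},{5}}
Fixed point at round 2; 5 class(es).
5∈{5}, 2∈{2,3}

Answer: NOT BISIMILAR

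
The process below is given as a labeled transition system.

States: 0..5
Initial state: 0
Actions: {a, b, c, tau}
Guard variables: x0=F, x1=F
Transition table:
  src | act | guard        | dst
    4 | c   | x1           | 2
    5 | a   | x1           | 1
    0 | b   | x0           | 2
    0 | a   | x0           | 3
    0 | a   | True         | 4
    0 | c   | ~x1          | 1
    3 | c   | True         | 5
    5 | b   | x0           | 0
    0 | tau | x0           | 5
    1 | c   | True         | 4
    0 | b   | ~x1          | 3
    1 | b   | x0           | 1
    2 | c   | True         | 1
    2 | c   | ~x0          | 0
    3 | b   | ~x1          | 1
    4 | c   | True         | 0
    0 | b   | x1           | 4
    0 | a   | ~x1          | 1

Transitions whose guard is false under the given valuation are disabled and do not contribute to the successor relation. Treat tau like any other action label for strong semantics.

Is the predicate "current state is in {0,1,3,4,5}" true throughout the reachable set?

Inv-set: {0,1,3,4,5}
R = {0,1,3,4,5}
  0: ok
  1: ok
  3: ok
  4: ok
  5: ok

Answer: INVARIANT HOLDS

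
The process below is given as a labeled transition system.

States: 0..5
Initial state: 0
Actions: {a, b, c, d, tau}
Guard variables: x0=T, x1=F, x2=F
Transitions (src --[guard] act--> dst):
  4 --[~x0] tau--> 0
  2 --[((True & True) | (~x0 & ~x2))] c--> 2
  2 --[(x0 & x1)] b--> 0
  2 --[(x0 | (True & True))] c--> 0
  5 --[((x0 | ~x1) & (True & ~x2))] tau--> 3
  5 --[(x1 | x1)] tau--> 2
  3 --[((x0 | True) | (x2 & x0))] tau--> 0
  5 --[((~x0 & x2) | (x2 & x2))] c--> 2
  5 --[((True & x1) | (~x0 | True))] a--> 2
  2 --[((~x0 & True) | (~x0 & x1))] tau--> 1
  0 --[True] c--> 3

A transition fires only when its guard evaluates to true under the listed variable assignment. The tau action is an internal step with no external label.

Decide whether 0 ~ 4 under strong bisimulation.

Answer: NOT BISIMILAR

Trace:
Refine partition for ~:
  round 0: {{0,1,2,3,4,5}}
  round 1: {{0,2},{1,4},{3},{5}}
  round 2: {{0},{1,4},{2},{3},{5}}
stable after 3 split(s): 5 block(s)
[0]={0}  [4]={1,4}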